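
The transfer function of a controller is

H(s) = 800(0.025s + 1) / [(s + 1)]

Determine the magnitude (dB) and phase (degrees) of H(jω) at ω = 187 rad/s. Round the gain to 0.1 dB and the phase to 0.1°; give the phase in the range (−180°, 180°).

26.2 dB, -11.8°

At ω = 187 rad/s:
zero (1 + j187·0.025) = 1 + j4.675 → |·| ≈ 4.7808, ∠ ≈ 77.93°
pole (1 + j187·1) = 1 + j187 → |·| ≈ 187, ∠ ≈ 89.69°
|H| = 800 · 4.7808 / (187) ≈ 20.453
Gain = 20 log₁₀(20.453) ≈ 26.22 dB
∠H = (77.93°) − (89.69°) = -11.76°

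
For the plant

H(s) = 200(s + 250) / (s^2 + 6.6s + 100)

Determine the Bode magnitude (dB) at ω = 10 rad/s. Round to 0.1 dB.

At s = jω = j10:
zero (s+250): 250 + j10 → |·| = √(250²+10²) = √62600 ≈ 250.2, ∠ = arctan(10/250) ≈ 2.29°
quadratic: (j10)² + 6.6·j10 + 100 = 0 + j66 → |·| ≈ 66, ∠ ≈ 90.00°
|H| = 200 · 250.2 / 66 ≈ 758.18
Gain = 20 log₁₀(758.18) ≈ 57.60 dB

57.6 dB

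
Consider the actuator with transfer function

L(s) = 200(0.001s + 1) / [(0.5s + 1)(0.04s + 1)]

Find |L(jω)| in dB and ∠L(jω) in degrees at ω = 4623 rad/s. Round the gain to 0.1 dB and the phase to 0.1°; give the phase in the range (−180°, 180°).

-53.1 dB, -101.9°

At ω = 4623 rad/s:
zero (1 + j4623·0.001) = 1 + j4.623 → |·| ≈ 4.7299, ∠ ≈ 77.79°
pole (1 + j4623·0.5) = 1 + j2311.5 → |·| ≈ 2311.5, ∠ ≈ 89.98°
pole (1 + j4623·0.04) = 1 + j184.92 → |·| ≈ 184.92, ∠ ≈ 89.69°
|L| = 200 · 4.7299 / (2311.5 · 184.92) ≈ 0.0022131
Gain = 20 log₁₀(0.0022131) ≈ -53.10 dB
∠L = (77.79°) − (89.98° + 89.69°) = -101.88°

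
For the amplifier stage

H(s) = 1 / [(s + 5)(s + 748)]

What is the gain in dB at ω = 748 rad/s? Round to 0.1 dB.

At s = jω = j748:
pole (s+5): 5 + j748 → |·| = √(5²+748²) = √559529 ≈ 748.02, ∠ = arctan(748/5) ≈ 89.62°
pole (s+748): 748 + j748 → |·| = √(748²+748²) = √1119008 ≈ 1057.8, ∠ = arctan(748/748) ≈ 45.00°
|H| = 1 / 7.9126e+05 ≈ 1.2638e-06
Gain = 20 log₁₀(1.2638e-06) ≈ -117.97 dB

-118.0 dB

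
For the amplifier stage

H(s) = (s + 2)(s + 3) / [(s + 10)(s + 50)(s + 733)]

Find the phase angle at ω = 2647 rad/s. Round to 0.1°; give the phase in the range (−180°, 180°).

-73.3°

At s = jω = j2647:
zero (s+2): 2 + j2647 → |·| = √(2²+2647²) = √7006613 ≈ 2647, ∠ = arctan(2647/2) ≈ 89.96°
zero (s+3): 3 + j2647 → |·| = √(3²+2647²) = √7006618 ≈ 2647, ∠ = arctan(2647/3) ≈ 89.94°
pole (s+10): 10 + j2647 → |·| = √(10²+2647²) = √7006709 ≈ 2647, ∠ = arctan(2647/10) ≈ 89.78°
pole (s+50): 50 + j2647 → |·| = √(50²+2647²) = √7009109 ≈ 2647.5, ∠ = arctan(2647/50) ≈ 88.92°
pole (s+733): 733 + j2647 → |·| = √(733²+2647²) = √7543898 ≈ 2746.6, ∠ = arctan(2647/733) ≈ 74.52°
∠H = 179.90° − 253.22° = -73.32°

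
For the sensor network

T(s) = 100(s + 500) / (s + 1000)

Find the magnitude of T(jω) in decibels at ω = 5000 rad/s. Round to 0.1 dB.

39.9 dB

At s = jω = j5000:
zero (s+500): 500 + j5000 → |·| = √(500²+5000²) = √25250000 ≈ 5024.9, ∠ = arctan(5000/500) ≈ 84.29°
pole (s+1000): 1000 + j5000 → |·| = √(1000²+5000²) = √26000000 ≈ 5099, ∠ = arctan(5000/1000) ≈ 78.69°
|T| = 100 · 5024.9 / 5099 ≈ 98.547
Gain = 20 log₁₀(98.547) ≈ 39.87 dB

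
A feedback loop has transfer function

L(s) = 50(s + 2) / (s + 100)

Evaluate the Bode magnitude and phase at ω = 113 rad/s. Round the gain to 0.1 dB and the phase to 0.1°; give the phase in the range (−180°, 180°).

At s = jω = j113:
zero (s+2): 2 + j113 → |·| = √(2²+113²) = √12773 ≈ 113.02, ∠ = arctan(113/2) ≈ 88.99°
pole (s+100): 100 + j113 → |·| = √(100²+113²) = √22769 ≈ 150.89, ∠ = arctan(113/100) ≈ 48.49°
|L| = 50 · 113.02 / 150.89 ≈ 37.451
Gain = 20 log₁₀(37.451) ≈ 31.47 dB
∠L = 88.99° − 48.49° = 40.50°

31.5 dB, 40.5°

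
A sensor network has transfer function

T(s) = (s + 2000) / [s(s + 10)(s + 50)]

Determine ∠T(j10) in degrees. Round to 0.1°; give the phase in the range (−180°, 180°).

At s = jω = j10:
zero (s+2000): 2000 + j10 → |·| = √(2000²+10²) = √4000100 ≈ 2000, ∠ = arctan(10/2000) ≈ 0.29°
pole (s+10): 10 + j10 → |·| = √(10²+10²) = √200 ≈ 14.142, ∠ = arctan(10/10) ≈ 45.00°
pole (s+50): 50 + j10 → |·| = √(50²+10²) = √2600 ≈ 50.99, ∠ = arctan(10/50) ≈ 11.31°
pole at origin: |s| = 10, ∠ = 90.00° (in denominator)
∠T = 0.29° − 146.31° = -146.02°

-146.0°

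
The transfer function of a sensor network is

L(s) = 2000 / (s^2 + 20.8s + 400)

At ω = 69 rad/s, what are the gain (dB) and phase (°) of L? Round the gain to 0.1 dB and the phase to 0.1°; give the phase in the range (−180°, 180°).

At s = jω = j69:
quadratic: (j69)² + 20.8·j69 + 400 = -4361 + j1435.2 → |·| ≈ 4591.1, ∠ ≈ 161.78°
|L| = 2000 / 4591.1 ≈ 0.43563
Gain = 20 log₁₀(0.43563) ≈ -7.22 dB
∠L = 0.00° − 161.78° = -161.78°

-7.2 dB, -161.8°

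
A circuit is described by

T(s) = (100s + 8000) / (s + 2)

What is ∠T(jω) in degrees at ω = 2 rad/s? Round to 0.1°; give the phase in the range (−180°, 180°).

Substitute s = j2:
Numerator: 100(j2) + 8000 = 8000 + j200
Denominator: (j2) + 2 = 2 + j2
|N| = √(8000² + 200²) ≈ 8002.5, ∠N ≈ 1.43°
|D| = √(2² + 2²) ≈ 2.8284, ∠D ≈ 45.00°
∠T = 1.43° − 45.00° = -43.57°

-43.6°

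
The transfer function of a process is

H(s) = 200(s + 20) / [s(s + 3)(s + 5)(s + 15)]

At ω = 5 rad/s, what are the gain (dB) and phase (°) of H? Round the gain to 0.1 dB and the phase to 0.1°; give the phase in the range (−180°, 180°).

2.0 dB, 161.6°

At s = jω = j5:
zero (s+20): 20 + j5 → |·| = √(20²+5²) = √425 ≈ 20.616, ∠ = arctan(5/20) ≈ 14.04°
pole (s+3): 3 + j5 → |·| = √(3²+5²) = √34 ≈ 5.831, ∠ = arctan(5/3) ≈ 59.04°
pole (s+5): 5 + j5 → |·| = √(5²+5²) = √50 ≈ 7.0711, ∠ = arctan(5/5) ≈ 45.00°
pole (s+15): 15 + j5 → |·| = √(15²+5²) = √250 ≈ 15.811, ∠ = arctan(5/15) ≈ 18.43°
pole at origin: |s| = 5, ∠ = 90.00° (in denominator)
|H| = 200 · 20.616 / 3259.6 ≈ 1.2649
Gain = 20 log₁₀(1.2649) ≈ 2.04 dB
∠H = 14.04° − 212.47° = -198.43° ≡ 161.57° (principal value)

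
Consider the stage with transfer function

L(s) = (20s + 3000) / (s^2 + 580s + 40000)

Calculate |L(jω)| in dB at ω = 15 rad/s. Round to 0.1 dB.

-22.6 dB

Substitute s = j15:
Numerator: 20(j15) + 3000 = 3000 + j300
Denominator: (j15)^2 + 580(j15) + 40000 = 39775 + j8700
|N| = √(3000² + 300²) ≈ 3015, ∠N ≈ 5.71°
|D| = √(39775² + 8700²) ≈ 40715, ∠D ≈ 12.34°
|L| = 3015 / 40715 ≈ 0.074051
Gain = 20 log₁₀(0.074051) ≈ -22.61 dB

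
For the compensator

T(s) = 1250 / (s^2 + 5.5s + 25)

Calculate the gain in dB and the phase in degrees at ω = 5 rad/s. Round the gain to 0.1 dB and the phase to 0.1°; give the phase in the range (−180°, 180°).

At s = jω = j5:
quadratic: (j5)² + 5.5·j5 + 25 = 0 + j27.5 → |·| ≈ 27.5, ∠ ≈ 90.00°
|T| = 1250 / 27.5 ≈ 45.455
Gain = 20 log₁₀(45.455) ≈ 33.15 dB
∠T = 0.00° − 90.00° = -90.00°

33.2 dB, -90.0°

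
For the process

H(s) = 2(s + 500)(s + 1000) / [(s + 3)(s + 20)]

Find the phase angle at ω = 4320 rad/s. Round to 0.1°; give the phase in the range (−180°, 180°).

-19.3°

At s = jω = j4320:
zero (s+500): 500 + j4320 → |·| = √(500²+4320²) = √18912400 ≈ 4348.8, ∠ = arctan(4320/500) ≈ 83.40°
zero (s+1000): 1000 + j4320 → |·| = √(1000²+4320²) = √19662400 ≈ 4434.2, ∠ = arctan(4320/1000) ≈ 76.97°
pole (s+3): 3 + j4320 → |·| = √(3²+4320²) = √18662409 ≈ 4320, ∠ = arctan(4320/3) ≈ 89.96°
pole (s+20): 20 + j4320 → |·| = √(20²+4320²) = √18662800 ≈ 4320, ∠ = arctan(4320/20) ≈ 89.73°
∠H = 160.37° − 179.69° = -19.32°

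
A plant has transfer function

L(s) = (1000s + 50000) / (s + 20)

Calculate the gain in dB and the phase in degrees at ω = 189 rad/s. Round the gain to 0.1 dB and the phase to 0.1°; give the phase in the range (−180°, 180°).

60.2 dB, -8.8°

Substitute s = j189:
Numerator: 1000(j189) + 50000 = 50000 + j189000
Denominator: (j189) + 20 = 20 + j189
|N| = √(50000² + 189000²) ≈ 1.955e+05, ∠N ≈ 75.18°
|D| = √(20² + 189²) ≈ 190.06, ∠D ≈ 83.96°
|L| = 1.955e+05 / 190.06 ≈ 1028.6
Gain = 20 log₁₀(1028.6) ≈ 60.24 dB
∠L = 75.18° − 83.96° = -8.78°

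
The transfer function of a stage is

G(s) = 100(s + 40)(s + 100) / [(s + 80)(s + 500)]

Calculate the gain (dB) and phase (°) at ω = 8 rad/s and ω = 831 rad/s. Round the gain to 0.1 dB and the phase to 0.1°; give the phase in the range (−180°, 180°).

At s = jω = j8:
zero (s+40): 40 + j8 → |·| = √(40²+8²) = √1664 ≈ 40.792, ∠ = arctan(8/40) ≈ 11.31°
zero (s+100): 100 + j8 → |·| = √(100²+8²) = √10064 ≈ 100.32, ∠ = arctan(8/100) ≈ 4.57°
pole (s+80): 80 + j8 → |·| = √(80²+8²) = √6464 ≈ 80.399, ∠ = arctan(8/80) ≈ 5.71°
pole (s+500): 500 + j8 → |·| = √(500²+8²) = √250064 ≈ 500.06, ∠ = arctan(8/500) ≈ 0.92°
|G| = 100 · 4092.3 / 40204 ≈ 10.179
Gain = 20 log₁₀(10.179) ≈ 20.15 dB
∠G = 15.88° − 6.63° = 9.25°

At s = jω = j831:
zero (s+40): 40 + j831 → |·| = √(40²+831²) = √692161 ≈ 831.96, ∠ = arctan(831/40) ≈ 87.24°
zero (s+100): 100 + j831 → |·| = √(100²+831²) = √700561 ≈ 837, ∠ = arctan(831/100) ≈ 83.14°
pole (s+80): 80 + j831 → |·| = √(80²+831²) = √696961 ≈ 834.84, ∠ = arctan(831/80) ≈ 84.50°
pole (s+500): 500 + j831 → |·| = √(500²+831²) = √940561 ≈ 969.83, ∠ = arctan(831/500) ≈ 58.97°
|G| = 100 · 6.9635e+05 / 8.0965e+05 ≈ 86.006
Gain = 20 log₁₀(86.006) ≈ 38.69 dB
∠G = 170.38° − 143.47° = 26.91°

ω = 8: 20.2 dB, 9.3°; ω = 831: 38.7 dB, 26.9°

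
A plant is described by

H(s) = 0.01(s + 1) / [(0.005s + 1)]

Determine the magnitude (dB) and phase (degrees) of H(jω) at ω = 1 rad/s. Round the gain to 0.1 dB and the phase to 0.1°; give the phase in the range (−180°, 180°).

At ω = 1 rad/s:
zero (1 + j1·1) = 1 + j1 → |·| ≈ 1.4142, ∠ ≈ 45.00°
pole (1 + j1·0.005) = 1 + j0.005 → |·| ≈ 1, ∠ ≈ 0.29°
|H| = 0.01 · 1.4142 / (1) ≈ 0.014142
Gain = 20 log₁₀(0.014142) ≈ -36.99 dB
∠H = (45.00°) − (0.29°) = 44.71°

-37.0 dB, 44.7°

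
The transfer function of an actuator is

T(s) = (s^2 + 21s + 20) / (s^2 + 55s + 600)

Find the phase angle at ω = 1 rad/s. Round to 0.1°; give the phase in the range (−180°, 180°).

42.6°

Substitute s = j1:
Numerator: (j1)^2 + 21(j1) + 20 = 19 + j21
Denominator: (j1)^2 + 55(j1) + 600 = 599 + j55
|N| = √(19² + 21²) ≈ 28.32, ∠N ≈ 47.86°
|D| = √(599² + 55²) ≈ 601.52, ∠D ≈ 5.25°
∠T = 47.86° − 5.25° = 42.61°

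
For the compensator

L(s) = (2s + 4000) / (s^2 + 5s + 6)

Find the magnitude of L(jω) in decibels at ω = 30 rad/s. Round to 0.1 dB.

Substitute s = j30:
Numerator: 2(j30) + 4000 = 4000 + j60
Denominator: (j30)^2 + 5(j30) + 6 = -894 + j150
|N| = √(4000² + 60²) ≈ 4000.4, ∠N ≈ 0.86°
|D| = √(894² + 150²) ≈ 906.5, ∠D ≈ 170.48°
|L| = 4000.4 / 906.5 ≈ 4.413
Gain = 20 log₁₀(4.413) ≈ 12.89 dB

12.9 dB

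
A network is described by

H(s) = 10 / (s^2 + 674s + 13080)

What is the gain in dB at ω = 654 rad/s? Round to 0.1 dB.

Substitute s = j654:
Numerator: 10 = 10 + j0
Denominator: (j654)^2 + 674(j654) + 13080 = -414636 + j440796
|N| = √(10² + 0²) ≈ 10, ∠N ≈ 0.00°
|D| = √(414636² + 440796²) ≈ 6.0516e+05, ∠D ≈ 133.25°
|H| = 10 / 6.0516e+05 ≈ 1.6525e-05
Gain = 20 log₁₀(1.6525e-05) ≈ -95.64 dB

-95.6 dB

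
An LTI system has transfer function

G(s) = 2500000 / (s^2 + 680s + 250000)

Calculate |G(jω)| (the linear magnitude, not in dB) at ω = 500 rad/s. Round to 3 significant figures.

At s = jω = j500:
quadratic: (j500)² + 680·j500 + 250000 = 0 + j340000 → |·| ≈ 3.4e+05, ∠ ≈ 90.00°
|G| = 2500000 / 3.4e+05 ≈ 7.3529

7.35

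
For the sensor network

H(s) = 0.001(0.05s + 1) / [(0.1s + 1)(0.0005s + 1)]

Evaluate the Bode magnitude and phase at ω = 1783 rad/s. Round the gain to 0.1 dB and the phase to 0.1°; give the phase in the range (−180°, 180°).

-68.6 dB, -42.0°

At ω = 1783 rad/s:
zero (1 + j1783·0.05) = 1 + j89.15 → |·| ≈ 89.156, ∠ ≈ 89.36°
pole (1 + j1783·0.1) = 1 + j178.3 → |·| ≈ 178.3, ∠ ≈ 89.68°
pole (1 + j1783·0.0005) = 1 + j0.8915 → |·| ≈ 1.3397, ∠ ≈ 41.72°
|H| = 0.001 · 89.156 / (178.3 · 1.3397) ≈ 0.00037324
Gain = 20 log₁₀(0.00037324) ≈ -68.56 dB
∠H = (89.36°) − (89.68° + 41.72°) = -42.04°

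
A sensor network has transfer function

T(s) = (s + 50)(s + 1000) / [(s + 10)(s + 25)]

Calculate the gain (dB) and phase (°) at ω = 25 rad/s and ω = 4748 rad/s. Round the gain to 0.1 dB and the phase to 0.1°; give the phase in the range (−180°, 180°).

At s = jω = j25:
zero (s+50): 50 + j25 → |·| = √(50²+25²) = √3125 ≈ 55.902, ∠ = arctan(25/50) ≈ 26.57°
zero (s+1000): 1000 + j25 → |·| = √(1000²+25²) = √1000625 ≈ 1000.3, ∠ = arctan(25/1000) ≈ 1.43°
pole (s+10): 10 + j25 → |·| = √(10²+25²) = √725 ≈ 26.926, ∠ = arctan(25/10) ≈ 68.20°
pole (s+25): 25 + j25 → |·| = √(25²+25²) = √1250 ≈ 35.355, ∠ = arctan(25/25) ≈ 45.00°
|T| = 1 · 55919 / 951.97 ≈ 58.74
Gain = 20 log₁₀(58.74) ≈ 35.38 dB
∠T = 28.00° − 113.20° = -85.20°

At s = jω = j4748:
zero (s+50): 50 + j4748 → |·| = √(50²+4748²) = √22546004 ≈ 4748.3, ∠ = arctan(4748/50) ≈ 89.40°
zero (s+1000): 1000 + j4748 → |·| = √(1000²+4748²) = √23543504 ≈ 4852.2, ∠ = arctan(4748/1000) ≈ 78.11°
pole (s+10): 10 + j4748 → |·| = √(10²+4748²) = √22543604 ≈ 4748, ∠ = arctan(4748/10) ≈ 89.88°
pole (s+25): 25 + j4748 → |·| = √(25²+4748²) = √22544129 ≈ 4748.1, ∠ = arctan(4748/25) ≈ 89.70°
|T| = 1 · 2.304e+07 / 2.2544e+07 ≈ 1.022
Gain = 20 log₁₀(1.022) ≈ 0.19 dB
∠T = 167.51° − 179.58° = -12.07°

ω = 25: 35.4 dB, -85.2°; ω = 4748: 0.2 dB, -12.1°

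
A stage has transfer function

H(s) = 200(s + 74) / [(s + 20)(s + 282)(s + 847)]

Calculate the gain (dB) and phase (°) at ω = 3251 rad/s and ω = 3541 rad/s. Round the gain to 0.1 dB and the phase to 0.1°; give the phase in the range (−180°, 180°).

At s = jω = j3251:
zero (s+74): 74 + j3251 → |·| = √(74²+3251²) = √10574477 ≈ 3251.8, ∠ = arctan(3251/74) ≈ 88.70°
pole (s+20): 20 + j3251 → |·| = √(20²+3251²) = √10569401 ≈ 3251.1, ∠ = arctan(3251/20) ≈ 89.65°
pole (s+282): 282 + j3251 → |·| = √(282²+3251²) = √10648525 ≈ 3263.2, ∠ = arctan(3251/282) ≈ 85.04°
pole (s+847): 847 + j3251 → |·| = √(847²+3251²) = √11286410 ≈ 3359.5, ∠ = arctan(3251/847) ≈ 75.40°
|H| = 200 · 3251.8 / 3.5641e+10 ≈ 1.8248e-05
Gain = 20 log₁₀(1.8248e-05) ≈ -94.78 dB
∠H = 88.70° − 250.09° = -161.39°

At s = jω = j3541:
zero (s+74): 74 + j3541 → |·| = √(74²+3541²) = √12544157 ≈ 3541.8, ∠ = arctan(3541/74) ≈ 88.80°
pole (s+20): 20 + j3541 → |·| = √(20²+3541²) = √12539081 ≈ 3541.1, ∠ = arctan(3541/20) ≈ 89.68°
pole (s+282): 282 + j3541 → |·| = √(282²+3541²) = √12618205 ≈ 3552.2, ∠ = arctan(3541/282) ≈ 85.45°
pole (s+847): 847 + j3541 → |·| = √(847²+3541²) = √13256090 ≈ 3640.9, ∠ = arctan(3541/847) ≈ 76.55°
|H| = 200 · 3541.8 / 4.5798e+10 ≈ 1.5467e-05
Gain = 20 log₁₀(1.5467e-05) ≈ -96.21 dB
∠H = 88.80° − 251.68° = -162.88°

ω = 3251: -94.8 dB, -161.4°; ω = 3541: -96.2 dB, -162.9°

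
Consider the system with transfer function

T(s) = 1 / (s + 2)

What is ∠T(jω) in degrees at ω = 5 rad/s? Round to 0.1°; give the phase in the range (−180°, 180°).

At s = jω = j5:
pole (s+2): 2 + j5 → |·| = √(2²+5²) = √29 ≈ 5.3852, ∠ = arctan(5/2) ≈ 68.20°
∠T = 0.00° − 68.20° = -68.20°

-68.2°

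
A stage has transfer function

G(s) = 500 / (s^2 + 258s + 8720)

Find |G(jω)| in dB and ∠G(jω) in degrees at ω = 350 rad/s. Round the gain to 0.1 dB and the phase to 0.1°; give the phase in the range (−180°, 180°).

Substitute s = j350:
Numerator: 500 = 500 + j0
Denominator: (j350)^2 + 258(j350) + 8720 = -113780 + j90300
|N| = √(500² + 0²) ≈ 500, ∠N ≈ 0.00°
|D| = √(113780² + 90300²) ≈ 1.4526e+05, ∠D ≈ 141.56°
|G| = 500 / 1.4526e+05 ≈ 0.0034421
Gain = 20 log₁₀(0.0034421) ≈ -49.26 dB
∠G = 0.00° − 141.56° = -141.56°

-49.3 dB, -141.6°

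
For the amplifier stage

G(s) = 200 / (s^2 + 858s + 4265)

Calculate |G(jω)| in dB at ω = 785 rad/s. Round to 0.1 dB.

-73.2 dB

Substitute s = j785:
Numerator: 200 = 200 + j0
Denominator: (j785)^2 + 858(j785) + 4265 = -611960 + j673530
|N| = √(200² + 0²) ≈ 200, ∠N ≈ 0.00°
|D| = √(611960² + 673530²) ≈ 9.1002e+05, ∠D ≈ 132.26°
|G| = 200 / 9.1002e+05 ≈ 0.00021978
Gain = 20 log₁₀(0.00021978) ≈ -73.16 dB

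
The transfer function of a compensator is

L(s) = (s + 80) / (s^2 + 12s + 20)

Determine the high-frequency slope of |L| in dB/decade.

-20 dB/decade

Each pole contributes −20 dB/decade at high frequency; each zero contributes +20 dB/decade.
Net: 1 zero(s) − 2 pole(s) → -20 dB/decade.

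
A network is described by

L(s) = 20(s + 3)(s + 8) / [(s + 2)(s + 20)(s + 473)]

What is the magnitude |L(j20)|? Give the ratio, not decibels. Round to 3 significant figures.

0.0324

At s = jω = j20:
zero (s+3): 3 + j20 → |·| = √(3²+20²) = √409 ≈ 20.224, ∠ = arctan(20/3) ≈ 81.47°
zero (s+8): 8 + j20 → |·| = √(8²+20²) = √464 ≈ 21.541, ∠ = arctan(20/8) ≈ 68.20°
pole (s+2): 2 + j20 → |·| = √(2²+20²) = √404 ≈ 20.1, ∠ = arctan(20/2) ≈ 84.29°
pole (s+20): 20 + j20 → |·| = √(20²+20²) = √800 ≈ 28.284, ∠ = arctan(20/20) ≈ 45.00°
pole (s+473): 473 + j20 → |·| = √(473²+20²) = √224129 ≈ 473.42, ∠ = arctan(20/473) ≈ 2.42°
|L| = 20 · 435.65 / 2.6914e+05 ≈ 0.032373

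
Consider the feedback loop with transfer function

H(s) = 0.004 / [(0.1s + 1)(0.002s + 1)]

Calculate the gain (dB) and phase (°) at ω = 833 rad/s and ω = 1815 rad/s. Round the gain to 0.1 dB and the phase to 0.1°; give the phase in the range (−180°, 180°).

ω = 833: -92.1 dB, -148.3°; ω = 1815: -104.7 dB, -164.3°

At ω = 833 rad/s:
pole (1 + j833·0.1) = 1 + j83.3 → |·| ≈ 83.306, ∠ ≈ 89.31°
pole (1 + j833·0.002) = 1 + j1.666 → |·| ≈ 1.9431, ∠ ≈ 59.03°
|H| = 0.004 · 1 / (83.306 · 1.9431) ≈ 2.4711e-05
Gain = 20 log₁₀(2.4711e-05) ≈ -92.14 dB
∠H = (0°) − (89.31° + 59.03°) = -148.34°

At ω = 1815 rad/s:
pole (1 + j1815·0.1) = 1 + j181.5 → |·| ≈ 181.5, ∠ ≈ 89.68°
pole (1 + j1815·0.002) = 1 + j3.63 → |·| ≈ 3.7652, ∠ ≈ 74.60°
|H| = 0.004 · 1 / (181.5 · 3.7652) ≈ 5.8532e-06
Gain = 20 log₁₀(5.8532e-06) ≈ -104.65 dB
∠H = (0°) − (89.68° + 74.60°) = -164.28°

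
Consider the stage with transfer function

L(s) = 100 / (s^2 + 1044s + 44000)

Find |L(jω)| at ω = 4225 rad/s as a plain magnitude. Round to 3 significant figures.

Substitute s = j4225:
Numerator: 100 = 100 + j0
Denominator: (j4225)^2 + 1044(j4225) + 44000 = -17806625 + j4410900
|N| = √(100² + 0²) ≈ 100, ∠N ≈ 0.00°
|D| = √(17806625² + 4410900²) ≈ 1.8345e+07, ∠D ≈ 166.09°
|L| = 100 / 1.8345e+07 ≈ 5.4511e-06

5.45e-06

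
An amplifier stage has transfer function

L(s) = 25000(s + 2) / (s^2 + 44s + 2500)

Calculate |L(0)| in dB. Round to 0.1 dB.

L(0) = 25000·2 / 2500 = 20
20 log₁₀(20) ≈ 26.02 dB

26.0 dB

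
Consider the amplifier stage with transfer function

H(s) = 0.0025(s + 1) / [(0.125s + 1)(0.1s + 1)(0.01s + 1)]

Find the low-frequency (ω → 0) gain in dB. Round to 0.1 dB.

-52.0 dB

H(0) = 0.0025 · 1 / 1 = 0.0025
20 log₁₀(0.0025) ≈ -52.04 dB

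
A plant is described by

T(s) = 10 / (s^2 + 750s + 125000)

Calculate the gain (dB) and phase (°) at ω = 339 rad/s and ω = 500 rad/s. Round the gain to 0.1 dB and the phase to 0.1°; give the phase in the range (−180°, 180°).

Substitute s = j339:
Numerator: 10 = 10 + j0
Denominator: (j339)^2 + 750(j339) + 125000 = 10079 + j254250
|N| = √(10² + 0²) ≈ 10, ∠N ≈ 0.00°
|D| = √(10079² + 254250²) ≈ 2.5445e+05, ∠D ≈ 87.73°
|T| = 10 / 2.5445e+05 ≈ 3.93e-05
Gain = 20 log₁₀(3.93e-05) ≈ -88.11 dB
∠T = 0.00° − 87.73° = -87.73°

Substitute s = j500:
Numerator: 10 = 10 + j0
Denominator: (j500)^2 + 750(j500) + 125000 = -125000 + j375000
|N| = √(10² + 0²) ≈ 10, ∠N ≈ 0.00°
|D| = √(125000² + 375000²) ≈ 3.9528e+05, ∠D ≈ 108.43°
|T| = 10 / 3.9528e+05 ≈ 2.5299e-05
Gain = 20 log₁₀(2.5299e-05) ≈ -91.94 dB
∠T = 0.00° − 108.43° = -108.43°

ω = 339: -88.1 dB, -87.7°; ω = 500: -91.9 dB, -108.4°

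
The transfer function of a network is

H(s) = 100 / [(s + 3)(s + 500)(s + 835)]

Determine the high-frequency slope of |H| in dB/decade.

-60 dB/decade

Each pole contributes −20 dB/decade at high frequency; each zero contributes +20 dB/decade.
Net: 0 zero(s) − 3 pole(s) → -60 dB/decade.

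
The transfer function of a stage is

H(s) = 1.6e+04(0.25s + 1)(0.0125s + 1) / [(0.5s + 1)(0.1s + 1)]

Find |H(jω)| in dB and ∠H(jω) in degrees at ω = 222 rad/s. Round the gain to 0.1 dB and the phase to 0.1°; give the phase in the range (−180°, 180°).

60.5 dB, -17.8°

At ω = 222 rad/s:
zero (1 + j222·0.25) = 1 + j55.5 → |·| ≈ 55.509, ∠ ≈ 88.97°
zero (1 + j222·0.0125) = 1 + j2.775 → |·| ≈ 2.9497, ∠ ≈ 70.18°
pole (1 + j222·0.5) = 1 + j111 → |·| ≈ 111, ∠ ≈ 89.48°
pole (1 + j222·0.1) = 1 + j22.2 → |·| ≈ 22.223, ∠ ≈ 87.42°
|H| = 1.6e+04 · 55.509 · 2.9497 / (111 · 22.223) ≈ 1062
Gain = 20 log₁₀(1062) ≈ 60.52 dB
∠H = (88.97° + 70.18°) − (89.48° + 87.42°) = -17.75°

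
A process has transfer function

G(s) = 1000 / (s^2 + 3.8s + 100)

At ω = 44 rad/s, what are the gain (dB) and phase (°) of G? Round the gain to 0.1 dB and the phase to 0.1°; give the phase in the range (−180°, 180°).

-5.3 dB, -174.8°

At s = jω = j44:
quadratic: (j44)² + 3.8·j44 + 100 = -1836 + j167.2 → |·| ≈ 1843.6, ∠ ≈ 174.80°
|G| = 1000 / 1843.6 ≈ 0.54242
Gain = 20 log₁₀(0.54242) ≈ -5.31 dB
∠G = 0.00° − 174.80° = -174.80°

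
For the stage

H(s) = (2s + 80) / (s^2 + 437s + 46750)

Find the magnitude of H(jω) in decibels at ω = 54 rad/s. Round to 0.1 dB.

Substitute s = j54:
Numerator: 2(j54) + 80 = 80 + j108
Denominator: (j54)^2 + 437(j54) + 46750 = 43834 + j23598
|N| = √(80² + 108²) ≈ 134.4, ∠N ≈ 53.47°
|D| = √(43834² + 23598²) ≈ 49782, ∠D ≈ 28.30°
|H| = 134.4 / 49782 ≈ 0.0026998
Gain = 20 log₁₀(0.0026998) ≈ -51.37 dB

-51.4 dB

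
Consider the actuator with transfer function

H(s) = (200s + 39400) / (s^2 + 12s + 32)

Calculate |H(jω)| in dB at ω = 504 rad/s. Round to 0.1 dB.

Substitute s = j504:
Numerator: 200(j504) + 39400 = 39400 + j100800
Denominator: (j504)^2 + 12(j504) + 32 = -253984 + j6048
|N| = √(39400² + 100800²) ≈ 1.0823e+05, ∠N ≈ 68.65°
|D| = √(253984² + 6048²) ≈ 2.5406e+05, ∠D ≈ 178.64°
|H| = 1.0823e+05 / 2.5406e+05 ≈ 0.426
Gain = 20 log₁₀(0.426) ≈ -7.41 dB

-7.4 dB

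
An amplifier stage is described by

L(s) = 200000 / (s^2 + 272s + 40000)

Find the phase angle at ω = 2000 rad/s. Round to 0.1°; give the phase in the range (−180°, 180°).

At s = jω = j2000:
quadratic: (j2000)² + 272·j2000 + 40000 = -3960000 + j544000 → |·| ≈ 3.9972e+06, ∠ ≈ 172.18°
∠L = 0.00° − 172.18° = -172.18°

-172.2°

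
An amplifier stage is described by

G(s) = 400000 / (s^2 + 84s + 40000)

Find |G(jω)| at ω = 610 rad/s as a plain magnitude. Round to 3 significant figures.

At s = jω = j610:
quadratic: (j610)² + 84·j610 + 40000 = -332100 + j51240 → |·| ≈ 3.3603e+05, ∠ ≈ 171.23°
|G| = 400000 / 3.3603e+05 ≈ 1.1904

1.19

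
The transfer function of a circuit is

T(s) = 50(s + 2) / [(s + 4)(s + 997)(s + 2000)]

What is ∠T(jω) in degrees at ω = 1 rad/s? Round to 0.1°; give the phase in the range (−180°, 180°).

At s = jω = j1:
zero (s+2): 2 + j1 → |·| = √(2²+1²) = √5 ≈ 2.2361, ∠ = arctan(1/2) ≈ 26.57°
pole (s+4): 4 + j1 → |·| = √(4²+1²) = √17 ≈ 4.1231, ∠ = arctan(1/4) ≈ 14.04°
pole (s+997): 997 + j1 → |·| = √(997²+1²) = √994010 ≈ 997, ∠ = arctan(1/997) ≈ 0.06°
pole (s+2000): 2000 + j1 → |·| = √(2000²+1²) = √4000001 ≈ 2000, ∠ = arctan(1/2000) ≈ 0.03°
∠T = 26.57° − 14.13° = 12.44°

12.4°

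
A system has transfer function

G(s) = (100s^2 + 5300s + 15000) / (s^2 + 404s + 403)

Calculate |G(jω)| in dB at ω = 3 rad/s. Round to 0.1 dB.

Substitute s = j3:
Numerator: 100(j3)^2 + 5300(j3) + 15000 = 14100 + j15900
Denominator: (j3)^2 + 404(j3) + 403 = 394 + j1212
|N| = √(14100² + 15900²) ≈ 21251, ∠N ≈ 48.43°
|D| = √(394² + 1212²) ≈ 1274.4, ∠D ≈ 71.99°
|G| = 21251 / 1274.4 ≈ 16.675
Gain = 20 log₁₀(16.675) ≈ 24.44 dB

24.4 dB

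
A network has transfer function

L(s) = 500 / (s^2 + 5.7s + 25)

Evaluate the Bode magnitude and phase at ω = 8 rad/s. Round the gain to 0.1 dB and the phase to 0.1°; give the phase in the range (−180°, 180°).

18.4 dB, -130.5°

At s = jω = j8:
quadratic: (j8)² + 5.7·j8 + 25 = -39 + j45.6 → |·| ≈ 60.003, ∠ ≈ 130.54°
|L| = 500 / 60.003 ≈ 8.3329
Gain = 20 log₁₀(8.3329) ≈ 18.42 dB
∠L = 0.00° − 130.54° = -130.54°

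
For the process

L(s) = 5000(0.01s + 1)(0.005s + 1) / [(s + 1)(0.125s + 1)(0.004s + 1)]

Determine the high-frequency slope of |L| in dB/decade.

-20 dB/decade

Each pole contributes −20 dB/decade at high frequency; each zero contributes +20 dB/decade.
Net: 2 zero(s) − 3 pole(s) → -20 dB/decade.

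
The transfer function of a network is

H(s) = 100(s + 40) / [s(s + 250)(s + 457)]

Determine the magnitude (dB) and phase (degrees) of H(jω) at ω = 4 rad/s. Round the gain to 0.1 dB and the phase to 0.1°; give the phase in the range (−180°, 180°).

At s = jω = j4:
zero (s+40): 40 + j4 → |·| = √(40²+4²) = √1616 ≈ 40.2, ∠ = arctan(4/40) ≈ 5.71°
pole (s+250): 250 + j4 → |·| = √(250²+4²) = √62516 ≈ 250.03, ∠ = arctan(4/250) ≈ 0.92°
pole (s+457): 457 + j4 → |·| = √(457²+4²) = √208865 ≈ 457.02, ∠ = arctan(4/457) ≈ 0.50°
pole at origin: |s| = 4, ∠ = 90.00° (in denominator)
|H| = 100 · 40.2 / 4.5707e+05 ≈ 0.0087952
Gain = 20 log₁₀(0.0087952) ≈ -41.12 dB
∠H = 5.71° − 91.42° = -85.71°

-41.1 dB, -85.7°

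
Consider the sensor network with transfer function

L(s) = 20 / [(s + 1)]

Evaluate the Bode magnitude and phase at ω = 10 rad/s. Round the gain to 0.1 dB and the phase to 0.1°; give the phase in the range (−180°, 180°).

6.0 dB, -84.3°

At ω = 10 rad/s:
pole (1 + j10·1) = 1 + j10 → |·| ≈ 10.05, ∠ ≈ 84.29°
|L| = 20 · 1 / (10.05) ≈ 1.99
Gain = 20 log₁₀(1.99) ≈ 5.98 dB
∠L = (0°) − (84.29°) = -84.29°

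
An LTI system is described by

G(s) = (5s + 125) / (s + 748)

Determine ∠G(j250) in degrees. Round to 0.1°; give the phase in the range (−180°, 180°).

Substitute s = j250:
Numerator: 5(j250) + 125 = 125 + j1250
Denominator: (j250) + 748 = 748 + j250
|N| = √(125² + 1250²) ≈ 1256.2, ∠N ≈ 84.29°
|D| = √(748² + 250²) ≈ 788.67, ∠D ≈ 18.48°
∠G = 84.29° − 18.48° = 65.81°

65.8°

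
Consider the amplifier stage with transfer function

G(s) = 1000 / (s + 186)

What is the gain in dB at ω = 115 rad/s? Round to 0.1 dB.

At s = jω = j115:
pole (s+186): 186 + j115 → |·| = √(186²+115²) = √47821 ≈ 218.68, ∠ = arctan(115/186) ≈ 31.73°
|G| = 1000 / 218.68 ≈ 4.5729
Gain = 20 log₁₀(4.5729) ≈ 13.20 dB

13.2 dB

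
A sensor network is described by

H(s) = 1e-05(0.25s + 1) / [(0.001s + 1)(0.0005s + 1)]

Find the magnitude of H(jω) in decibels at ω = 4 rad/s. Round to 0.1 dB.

At ω = 4 rad/s:
zero (1 + j4·0.25) = 1 + j1 → |·| ≈ 1.4142, ∠ ≈ 45.00°
pole (1 + j4·0.001) = 1 + j0.004 → |·| ≈ 1, ∠ ≈ 0.23°
pole (1 + j4·0.0005) = 1 + j0.002 → |·| ≈ 1, ∠ ≈ 0.11°
|H| = 1e-05 · 1.4142 / (1 · 1) ≈ 1.4142e-05
Gain = 20 log₁₀(1.4142e-05) ≈ -96.99 dB

-97.0 dB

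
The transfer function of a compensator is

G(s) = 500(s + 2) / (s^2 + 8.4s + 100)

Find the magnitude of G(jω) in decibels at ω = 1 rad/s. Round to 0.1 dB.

21.0 dB

At s = jω = j1:
zero (s+2): 2 + j1 → |·| = √(2²+1²) = √5 ≈ 2.2361, ∠ = arctan(1/2) ≈ 26.57°
quadratic: (j1)² + 8.4·j1 + 100 = 99 + j8.4 → |·| ≈ 99.356, ∠ ≈ 4.85°
|G| = 500 · 2.2361 / 99.356 ≈ 11.253
Gain = 20 log₁₀(11.253) ≈ 21.03 dB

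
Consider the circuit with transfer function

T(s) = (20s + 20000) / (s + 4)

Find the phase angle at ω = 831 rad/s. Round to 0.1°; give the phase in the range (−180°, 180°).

Substitute s = j831:
Numerator: 20(j831) + 20000 = 20000 + j16620
Denominator: (j831) + 4 = 4 + j831
|N| = √(20000² + 16620²) ≈ 26004, ∠N ≈ 39.73°
|D| = √(4² + 831²) ≈ 831.01, ∠D ≈ 89.72°
∠T = 39.73° − 89.72° = -49.99°

-50.0°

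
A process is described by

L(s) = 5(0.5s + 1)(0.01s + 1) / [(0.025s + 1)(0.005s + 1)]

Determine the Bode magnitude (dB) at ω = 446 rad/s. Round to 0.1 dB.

At ω = 446 rad/s:
zero (1 + j446·0.5) = 1 + j223 → |·| ≈ 223, ∠ ≈ 89.74°
zero (1 + j446·0.01) = 1 + j4.46 → |·| ≈ 4.5707, ∠ ≈ 77.36°
pole (1 + j446·0.025) = 1 + j11.15 → |·| ≈ 11.195, ∠ ≈ 84.88°
pole (1 + j446·0.005) = 1 + j2.23 → |·| ≈ 2.444, ∠ ≈ 65.85°
|L| = 5 · 223 · 4.5707 / (11.195 · 2.444) ≈ 186.27
Gain = 20 log₁₀(186.27) ≈ 45.40 dB

45.4 dB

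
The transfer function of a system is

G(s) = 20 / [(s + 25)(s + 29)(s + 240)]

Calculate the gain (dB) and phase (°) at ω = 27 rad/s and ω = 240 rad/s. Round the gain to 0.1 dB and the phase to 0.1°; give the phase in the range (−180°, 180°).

ω = 27: -84.9 dB, -96.6°; ω = 240: -119.9 dB, 147.8°

At s = jω = j27:
pole (s+25): 25 + j27 → |·| = √(25²+27²) = √1354 ≈ 36.797, ∠ = arctan(27/25) ≈ 47.20°
pole (s+29): 29 + j27 → |·| = √(29²+27²) = √1570 ≈ 39.623, ∠ = arctan(27/29) ≈ 42.95°
pole (s+240): 240 + j27 → |·| = √(240²+27²) = √58329 ≈ 241.51, ∠ = arctan(27/240) ≈ 6.42°
|G| = 20 / 3.5212e+05 ≈ 5.6799e-05
Gain = 20 log₁₀(5.6799e-05) ≈ -84.91 dB
∠G = 0.00° − 96.57° = -96.57°

At s = jω = j240:
pole (s+25): 25 + j240 → |·| = √(25²+240²) = √58225 ≈ 241.3, ∠ = arctan(240/25) ≈ 84.05°
pole (s+29): 29 + j240 → |·| = √(29²+240²) = √58441 ≈ 241.75, ∠ = arctan(240/29) ≈ 83.11°
pole (s+240): 240 + j240 → |·| = √(240²+240²) = √115200 ≈ 339.41, ∠ = arctan(240/240) ≈ 45.00°
|G| = 20 / 1.9799e+07 ≈ 1.0102e-06
Gain = 20 log₁₀(1.0102e-06) ≈ -119.91 dB
∠G = 0.00° − 212.16° = -212.16° ≡ 147.84° (principal value)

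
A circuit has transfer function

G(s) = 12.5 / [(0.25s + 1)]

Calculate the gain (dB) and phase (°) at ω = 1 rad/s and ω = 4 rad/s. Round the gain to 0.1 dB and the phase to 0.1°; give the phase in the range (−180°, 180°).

ω = 1: 21.7 dB, -14.0°; ω = 4: 18.9 dB, -45.0°

At ω = 1 rad/s:
pole (1 + j1·0.25) = 1 + j0.25 → |·| ≈ 1.0308, ∠ ≈ 14.04°
|G| = 12.5 · 1 / (1.0308) ≈ 12.127
Gain = 20 log₁₀(12.127) ≈ 21.68 dB
∠G = (0°) − (14.04°) = -14.04°

At ω = 4 rad/s:
pole (1 + j4·0.25) = 1 + j1 → |·| ≈ 1.4142, ∠ ≈ 45.00°
|G| = 12.5 · 1 / (1.4142) ≈ 8.8389
Gain = 20 log₁₀(8.8389) ≈ 18.93 dB
∠G = (0°) − (45.00°) = -45.00°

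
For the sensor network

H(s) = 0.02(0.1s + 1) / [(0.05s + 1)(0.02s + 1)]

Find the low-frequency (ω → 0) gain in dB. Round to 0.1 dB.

-34.0 dB

H(0) = 0.02 · 1 / 1 = 0.02
20 log₁₀(0.02) ≈ -33.98 dB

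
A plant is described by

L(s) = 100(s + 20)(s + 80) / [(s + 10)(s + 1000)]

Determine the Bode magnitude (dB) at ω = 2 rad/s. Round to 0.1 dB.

At s = jω = j2:
zero (s+20): 20 + j2 → |·| = √(20²+2²) = √404 ≈ 20.1, ∠ = arctan(2/20) ≈ 5.71°
zero (s+80): 80 + j2 → |·| = √(80²+2²) = √6404 ≈ 80.025, ∠ = arctan(2/80) ≈ 1.43°
pole (s+10): 10 + j2 → |·| = √(10²+2²) = √104 ≈ 10.198, ∠ = arctan(2/10) ≈ 11.31°
pole (s+1000): 1000 + j2 → |·| = √(1000²+2²) = √1000004 ≈ 1000, ∠ = arctan(2/1000) ≈ 0.11°
|L| = 100 · 1608.5 / 10198 ≈ 15.773
Gain = 20 log₁₀(15.773) ≈ 23.96 dB

24.0 dB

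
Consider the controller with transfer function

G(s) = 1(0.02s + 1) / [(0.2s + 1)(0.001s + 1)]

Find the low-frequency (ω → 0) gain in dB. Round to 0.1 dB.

0.0 dB

G(0) = 1 · 1 / 1 = 1
20 log₁₀(1) ≈ 0.00 dB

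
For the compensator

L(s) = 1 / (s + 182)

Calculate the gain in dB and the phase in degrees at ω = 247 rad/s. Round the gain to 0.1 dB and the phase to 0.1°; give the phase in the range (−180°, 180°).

Substitute s = j247:
Numerator: 1 = 1 + j0
Denominator: (j247) + 182 = 182 + j247
|N| = √(1² + 0²) ≈ 1, ∠N ≈ 0.00°
|D| = √(182² + 247²) ≈ 306.81, ∠D ≈ 53.62°
|L| = 1 / 306.81 ≈ 0.0032593
Gain = 20 log₁₀(0.0032593) ≈ -49.74 dB
∠L = 0.00° − 53.62° = -53.62°

-49.7 dB, -53.6°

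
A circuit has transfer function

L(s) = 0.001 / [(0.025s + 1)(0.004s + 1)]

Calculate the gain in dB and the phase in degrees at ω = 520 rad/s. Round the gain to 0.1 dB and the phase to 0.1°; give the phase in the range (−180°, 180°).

At ω = 520 rad/s:
pole (1 + j520·0.025) = 1 + j13 → |·| ≈ 13.038, ∠ ≈ 85.60°
pole (1 + j520·0.004) = 1 + j2.08 → |·| ≈ 2.3079, ∠ ≈ 64.32°
|L| = 0.001 · 1 / (13.038 · 2.3079) ≈ 3.3233e-05
Gain = 20 log₁₀(3.3233e-05) ≈ -89.57 dB
∠L = (0°) − (85.60° + 64.32°) = -149.92°

-89.6 dB, -149.9°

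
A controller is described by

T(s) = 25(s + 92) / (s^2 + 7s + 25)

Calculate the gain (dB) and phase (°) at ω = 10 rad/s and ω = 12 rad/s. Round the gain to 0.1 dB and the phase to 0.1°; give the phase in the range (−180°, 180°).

At s = jω = j10:
zero (s+92): 92 + j10 → |·| = √(92²+10²) = √8564 ≈ 92.542, ∠ = arctan(10/92) ≈ 6.20°
quadratic: (j10)² + 7·j10 + 25 = -75 + j70 → |·| ≈ 102.59, ∠ ≈ 136.97°
|T| = 25 · 92.542 / 102.59 ≈ 22.551
Gain = 20 log₁₀(22.551) ≈ 27.06 dB
∠T = 6.20° − 136.97° = -130.77°

At s = jω = j12:
zero (s+92): 92 + j12 → |·| = √(92²+12²) = √8608 ≈ 92.779, ∠ = arctan(12/92) ≈ 7.43°
quadratic: (j12)² + 7·j12 + 25 = -119 + j84 → |·| ≈ 145.66, ∠ ≈ 144.78°
|T| = 25 · 92.779 / 145.66 ≈ 15.924
Gain = 20 log₁₀(15.924) ≈ 24.04 dB
∠T = 7.43° − 144.78° = -137.35°

ω = 10: 27.1 dB, -130.8°; ω = 12: 24.0 dB, -137.4°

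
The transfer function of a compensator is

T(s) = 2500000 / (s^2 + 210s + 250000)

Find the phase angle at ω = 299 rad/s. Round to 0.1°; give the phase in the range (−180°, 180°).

At s = jω = j299:
quadratic: (j299)² + 210·j299 + 250000 = 160599 + j62790 → |·| ≈ 1.7244e+05, ∠ ≈ 21.35°
∠T = 0.00° − 21.35° = -21.35°

-21.4°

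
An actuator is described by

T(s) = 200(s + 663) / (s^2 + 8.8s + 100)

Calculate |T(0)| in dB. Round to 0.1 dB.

T(0) = 200·663 / 100 = 1326
20 log₁₀(1326) ≈ 62.45 dB

62.5 dB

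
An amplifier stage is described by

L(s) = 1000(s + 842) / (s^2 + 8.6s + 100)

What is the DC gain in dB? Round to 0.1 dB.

78.5 dB

L(0) = 1000·842 / 100 = 8420
20 log₁₀(8420) ≈ 78.51 dB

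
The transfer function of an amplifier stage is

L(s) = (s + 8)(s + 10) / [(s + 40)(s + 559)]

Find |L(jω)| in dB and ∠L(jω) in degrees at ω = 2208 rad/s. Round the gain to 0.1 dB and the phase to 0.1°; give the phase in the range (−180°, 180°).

At s = jω = j2208:
zero (s+8): 8 + j2208 → |·| = √(8²+2208²) = √4875328 ≈ 2208, ∠ = arctan(2208/8) ≈ 89.79°
zero (s+10): 10 + j2208 → |·| = √(10²+2208²) = √4875364 ≈ 2208, ∠ = arctan(2208/10) ≈ 89.74°
pole (s+40): 40 + j2208 → |·| = √(40²+2208²) = √4876864 ≈ 2208.4, ∠ = arctan(2208/40) ≈ 88.96°
pole (s+559): 559 + j2208 → |·| = √(559²+2208²) = √5187745 ≈ 2277.7, ∠ = arctan(2208/559) ≈ 75.79°
|L| = 1 · 4.8753e+06 / 5.0301e+06 ≈ 0.96923
Gain = 20 log₁₀(0.96923) ≈ -0.27 dB
∠L = 179.53° − 164.75° = 14.78°

-0.3 dB, 14.8°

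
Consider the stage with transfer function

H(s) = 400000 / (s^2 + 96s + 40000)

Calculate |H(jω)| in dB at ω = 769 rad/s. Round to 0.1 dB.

-2.9 dB

At s = jω = j769:
quadratic: (j769)² + 96·j769 + 40000 = -551361 + j73824 → |·| ≈ 5.5628e+05, ∠ ≈ 172.37°
|H| = 400000 / 5.5628e+05 ≈ 0.71906
Gain = 20 log₁₀(0.71906) ≈ -2.86 dB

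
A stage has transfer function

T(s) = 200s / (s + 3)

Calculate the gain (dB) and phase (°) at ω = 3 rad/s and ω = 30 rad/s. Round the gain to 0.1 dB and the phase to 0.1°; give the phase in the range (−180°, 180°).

At s = jω = j3:
zero at origin: s = j3 → |·| = 3, ∠ = 90.00°
pole (s+3): 3 + j3 → |·| = √(3²+3²) = √18 ≈ 4.2426, ∠ = arctan(3/3) ≈ 45.00°
|T| = 200 · 3 / 4.2426 ≈ 141.42
Gain = 20 log₁₀(141.42) ≈ 43.01 dB
∠T = 90.00° − 45.00° = 45.00°

At s = jω = j30:
zero at origin: s = j30 → |·| = 30, ∠ = 90.00°
pole (s+3): 3 + j30 → |·| = √(3²+30²) = √909 ≈ 30.15, ∠ = arctan(30/3) ≈ 84.29°
|T| = 200 · 30 / 30.15 ≈ 199
Gain = 20 log₁₀(199) ≈ 45.98 dB
∠T = 90.00° − 84.29° = 5.71°

ω = 3: 43.0 dB, 45.0°; ω = 30: 46.0 dB, 5.7°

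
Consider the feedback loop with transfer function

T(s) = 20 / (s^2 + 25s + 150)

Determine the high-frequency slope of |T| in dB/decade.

-40 dB/decade

Each pole contributes −20 dB/decade at high frequency; each zero contributes +20 dB/decade.
Net: 0 zero(s) − 2 pole(s) → -40 dB/decade.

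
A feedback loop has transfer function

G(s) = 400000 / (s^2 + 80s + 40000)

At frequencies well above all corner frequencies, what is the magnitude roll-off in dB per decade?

Each pole contributes −20 dB/decade at high frequency; each zero contributes +20 dB/decade.
Net: 0 zero(s) − 2 pole(s) → -40 dB/decade.

-40 dB/decade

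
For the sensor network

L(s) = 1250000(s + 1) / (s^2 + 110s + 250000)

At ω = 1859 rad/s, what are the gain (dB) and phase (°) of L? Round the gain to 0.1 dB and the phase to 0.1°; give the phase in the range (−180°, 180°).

At s = jω = j1859:
zero (s+1): 1 + j1859 → |·| = √(1²+1859²) = √3455882 ≈ 1859, ∠ = arctan(1859/1) ≈ 89.97°
quadratic: (j1859)² + 110·j1859 + 250000 = -3205881 + j204490 → |·| ≈ 3.2124e+06, ∠ ≈ 176.35°
|L| = 1250000 · 1859 / 3.2124e+06 ≈ 723.37
Gain = 20 log₁₀(723.37) ≈ 57.19 dB
∠L = 89.97° − 176.35° = -86.38°

57.2 dB, -86.4°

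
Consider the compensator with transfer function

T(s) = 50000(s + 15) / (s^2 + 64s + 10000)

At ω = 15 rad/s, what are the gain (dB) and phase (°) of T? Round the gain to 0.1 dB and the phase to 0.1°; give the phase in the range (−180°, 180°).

At s = jω = j15:
zero (s+15): 15 + j15 → |·| = √(15²+15²) = √450 ≈ 21.213, ∠ = arctan(15/15) ≈ 45.00°
quadratic: (j15)² + 64·j15 + 10000 = 9775 + j960 → |·| ≈ 9822, ∠ ≈ 5.61°
|T| = 50000 · 21.213 / 9822 ≈ 107.99
Gain = 20 log₁₀(107.99) ≈ 40.67 dB
∠T = 45.00° − 5.61° = 39.39°

40.7 dB, 39.4°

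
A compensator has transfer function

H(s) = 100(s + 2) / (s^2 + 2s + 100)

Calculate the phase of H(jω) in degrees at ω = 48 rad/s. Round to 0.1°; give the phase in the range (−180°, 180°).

-89.9°

At s = jω = j48:
zero (s+2): 2 + j48 → |·| = √(2²+48²) = √2308 ≈ 48.042, ∠ = arctan(48/2) ≈ 87.61°
quadratic: (j48)² + 2·j48 + 100 = -2204 + j96 → |·| ≈ 2206.1, ∠ ≈ 177.51°
∠H = 87.61° − 177.51° = -89.90°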